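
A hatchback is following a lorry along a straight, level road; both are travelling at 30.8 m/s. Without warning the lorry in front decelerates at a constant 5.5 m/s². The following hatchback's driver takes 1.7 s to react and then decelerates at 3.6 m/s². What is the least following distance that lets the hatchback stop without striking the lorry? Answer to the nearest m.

Minimum gap ≈ 98 m

Leader travels v²/(2a_L) = 948.640 / 11.000 = 86.240 m before stopping.
Follower covers v·t_r = 30.8000 × 1.7 = 52.360 m while reacting, then v²/(2a_F) = 948.640 / 7.200 = 131.756 m while braking, for a total of 52.360 + 131.756 = 184.116 m.
Since a_F ≤ a_L and the follower starts braking later, the follower is never slower than the leader, so the closest approach is when both have stopped.
Minimum gap = 184.116 − 86.240 = 97.876 m.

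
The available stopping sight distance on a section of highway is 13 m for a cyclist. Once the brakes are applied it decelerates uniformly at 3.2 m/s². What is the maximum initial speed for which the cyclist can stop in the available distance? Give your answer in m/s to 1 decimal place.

v²/(2a) = d ⇒ v = √(2 × 3.200 × 13) = √83.20 = 9.1214 m/s.

Maximum speed ≈ 9.1 m/s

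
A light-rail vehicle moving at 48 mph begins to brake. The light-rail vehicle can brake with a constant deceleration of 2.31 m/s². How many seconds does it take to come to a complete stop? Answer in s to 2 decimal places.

48 mph × 0.44704 = 21.4579 m/s.
Braking time = v/a = 21.4579 / 2.310 = 9.289 s.

Braking time ≈ 9.29 s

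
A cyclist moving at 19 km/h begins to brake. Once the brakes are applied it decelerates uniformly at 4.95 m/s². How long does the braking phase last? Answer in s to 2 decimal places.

Braking time ≈ 1.07 s

19 km/h ÷ 3.6 = 5.2778 m/s.
Braking time = v/a = 5.2778 / 4.950 = 1.066 s.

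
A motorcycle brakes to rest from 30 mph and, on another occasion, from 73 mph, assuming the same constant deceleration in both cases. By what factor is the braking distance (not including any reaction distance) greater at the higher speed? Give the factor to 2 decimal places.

Braking distance d = v²/(2a), so with a fixed, d ∝ v².
Factor = (73/30)² = 2.4333² = 5.9209.

Factor ≈ 5.92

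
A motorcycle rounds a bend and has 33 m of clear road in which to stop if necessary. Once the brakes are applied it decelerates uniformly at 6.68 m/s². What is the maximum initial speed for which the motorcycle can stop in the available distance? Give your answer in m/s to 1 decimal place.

v²/(2a) = d ⇒ v = √(2 × 6.680 × 33) = √440.88 = 20.9971 m/s.

Maximum speed ≈ 21.0 m/s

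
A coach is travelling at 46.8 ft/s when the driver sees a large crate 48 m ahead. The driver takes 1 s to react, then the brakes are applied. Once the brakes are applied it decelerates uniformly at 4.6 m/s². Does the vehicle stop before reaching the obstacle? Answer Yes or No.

46.8 ft/s × 0.3048 = 14.2646 m/s.
Reaction distance = 14.2646 × 1 = 14.265 m.
Braking distance = v²/(2a) = 203.479 / 9.200 = 22.117 m.
Total stopping distance = 14.265 + 22.117 = 36.382 m, vs 48 m available — it stops with 48 − 36.382 = 11.618 m to spare.

Yes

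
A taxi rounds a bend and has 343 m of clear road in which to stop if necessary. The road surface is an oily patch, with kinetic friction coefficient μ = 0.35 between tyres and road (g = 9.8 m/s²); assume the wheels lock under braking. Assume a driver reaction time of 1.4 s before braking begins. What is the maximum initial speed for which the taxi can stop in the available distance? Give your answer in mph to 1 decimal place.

a = μg = 0.35 × 9.8 = 3.430 m/s².
Stopping distance: v·t_r + v²/(2a) = 343 with t_r = 1.4 s and a = 3.430 m/s².
So v² + 9.604 v − 2352.98 = 0.
Positive root: v = −a·t_r + √((a·t_r)² + 2a·d) = −4.802 + √(23.059 + 2352.98) = 43.9426 m/s.
43.9426 m/s ÷ 0.44704 = 98.297 mph.

Maximum speed ≈ 98.3 mph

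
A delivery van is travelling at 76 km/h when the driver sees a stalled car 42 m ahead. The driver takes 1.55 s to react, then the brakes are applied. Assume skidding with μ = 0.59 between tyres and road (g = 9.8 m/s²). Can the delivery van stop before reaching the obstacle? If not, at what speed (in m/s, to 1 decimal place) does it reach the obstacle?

No — it strikes the obstacle at 18.4 m/s

76 km/h ÷ 3.6 = 21.1111 m/s.
a = μg = 0.59 × 9.8 = 5.782 m/s².
Reaction distance = 21.1111 × 1.55 = 32.722 m.
Braking distance needed to stop: v²/(2a) = 445.679 / 11.564 = 38.540 m, so total needed = 32.722 + 38.540 = 71.262 m > 42 m — it cannot stop.
Distance remaining when braking begins: 42 − 32.722 = 9.278 m.
v² = v₀² − 2a·d = 445.679 − 2 × 5.782 × 9.278 = 338.388 m²/s².
v = √338.388 = 18.395 m/s.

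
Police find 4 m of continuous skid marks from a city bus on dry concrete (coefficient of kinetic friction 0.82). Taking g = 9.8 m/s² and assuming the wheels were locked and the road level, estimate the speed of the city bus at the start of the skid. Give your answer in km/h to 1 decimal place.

Initial speed ≈ 28.9 km/h

Deceleration a = μg = 0.82 × 9.8 = 8.036 m/s².
v = √(2a·d) = √(2 × 8.036 × 4) = √64.288 = 8.0180 m/s.
= 8.0180 × 3.6 = 28.865 km/h.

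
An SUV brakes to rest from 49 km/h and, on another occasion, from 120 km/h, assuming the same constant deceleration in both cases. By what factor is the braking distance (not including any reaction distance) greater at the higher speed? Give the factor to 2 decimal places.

Factor ≈ 6.00

Braking distance d = v²/(2a), so with a fixed, d ∝ v².
Factor = (120/49)² = 2.4490² = 5.9976.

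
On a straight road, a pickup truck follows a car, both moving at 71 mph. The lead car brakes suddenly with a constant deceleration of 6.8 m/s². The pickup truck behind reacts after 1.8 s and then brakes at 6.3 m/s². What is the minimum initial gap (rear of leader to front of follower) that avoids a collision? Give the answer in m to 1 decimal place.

Minimum gap ≈ 63.0 m

71 mph × 0.44704 = 31.7398 m/s.
Leader travels v²/(2a_L) = 1007.415 / 13.600 = 74.075 m before stopping.
Follower covers v·t_r = 31.7398 × 1.8 = 57.132 m while reacting, then v²/(2a_F) = 1007.415 / 12.600 = 79.954 m while braking, for a total of 57.132 + 79.954 = 137.086 m.
Since a_F ≤ a_L and the follower starts braking later, the follower is never slower than the leader, so the closest approach is when both have stopped.
Minimum gap = 137.086 − 74.075 = 63.011 m.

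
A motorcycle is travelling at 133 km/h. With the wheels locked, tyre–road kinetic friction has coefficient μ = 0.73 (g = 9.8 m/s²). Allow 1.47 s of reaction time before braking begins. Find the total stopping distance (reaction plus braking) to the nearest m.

Total stopping distance ≈ 150 m

133 km/h ÷ 3.6 = 36.9444 m/s.
a = μg = 0.73 × 9.8 = 7.154 m/s².
Reaction distance = v·t_r = 36.9444 × 1.47 = 54.308 m.
Braking distance = v²/(2a) = 36.9444² / (2 × 7.154) = 1364.889 / 14.308 = 95.393 m.
Total = 54.308 + 95.393 = 149.701 m.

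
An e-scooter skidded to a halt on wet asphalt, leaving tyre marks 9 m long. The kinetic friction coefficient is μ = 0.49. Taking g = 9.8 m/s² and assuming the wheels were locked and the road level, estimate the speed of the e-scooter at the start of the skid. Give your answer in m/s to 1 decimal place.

Deceleration a = μg = 0.49 × 9.8 = 4.802 m/s².
v = √(2a·d) = √(2 × 4.802 × 9) = √86.436 = 9.2971 m/s.

Initial speed ≈ 9.3 m/s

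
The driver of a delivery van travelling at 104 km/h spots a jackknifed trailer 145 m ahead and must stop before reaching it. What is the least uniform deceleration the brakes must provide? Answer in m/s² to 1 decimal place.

Required deceleration ≈ 2.9 m/s²

104 km/h ÷ 3.6 = 28.8889 m/s.
v² = 2a·d ⇒ a = v²/(2d) = 28.8889² / (2 × 145.000) = 834.569 / 290.000 = 2.8778 m/s².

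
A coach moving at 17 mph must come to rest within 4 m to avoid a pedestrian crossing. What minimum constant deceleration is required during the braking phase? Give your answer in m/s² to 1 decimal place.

Required deceleration ≈ 7.2 m/s²

17 mph × 0.44704 = 7.5997 m/s.
v² = 2a·d ⇒ a = v²/(2d) = 7.5997² / (2 × 4.000) = 57.755 / 8.000 = 7.2194 m/s².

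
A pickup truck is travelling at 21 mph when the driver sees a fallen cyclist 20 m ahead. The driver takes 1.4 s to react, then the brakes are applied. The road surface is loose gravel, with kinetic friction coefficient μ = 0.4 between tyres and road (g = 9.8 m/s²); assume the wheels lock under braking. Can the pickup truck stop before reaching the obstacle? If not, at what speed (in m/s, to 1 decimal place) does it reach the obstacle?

No — it strikes the obstacle at 5.9 m/s

21 mph × 0.44704 = 9.3878 m/s.
a = μg = 0.4 × 9.8 = 3.920 m/s².
Reaction distance = 9.3878 × 1.4 = 13.143 m.
Braking distance needed to stop: v²/(2a) = 88.131 / 7.840 = 11.241 m, so total needed = 13.143 + 11.241 = 24.384 m > 20 m — it cannot stop.
Distance remaining when braking begins: 20 − 13.143 = 6.857 m.
v² = v₀² − 2a·d = 88.131 − 2 × 3.920 × 6.857 = 34.372 m²/s².
v = √34.372 = 5.863 m/s.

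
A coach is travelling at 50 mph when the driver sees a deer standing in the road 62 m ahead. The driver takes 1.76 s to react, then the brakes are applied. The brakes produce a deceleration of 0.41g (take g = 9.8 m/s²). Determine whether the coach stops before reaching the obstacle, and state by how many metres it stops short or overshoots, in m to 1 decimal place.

No — it overshoots by 39.5 m

50 mph × 0.44704 = 22.3520 m/s.
a = 0.41 × 9.8 = 4.018 m/s².
Reaction distance = 22.3520 × 1.76 = 39.340 m.
Braking distance = v²/(2a) = 499.612 / 8.036 = 62.172 m.
Total stopping distance = 39.340 + 62.172 = 101.512 m, vs 62 m available — it cannot stop in time and overshoots by 101.512 − 62 = 39.512 m.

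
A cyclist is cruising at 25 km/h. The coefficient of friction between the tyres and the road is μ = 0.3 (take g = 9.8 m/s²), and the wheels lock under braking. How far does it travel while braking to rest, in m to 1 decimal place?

25 km/h ÷ 3.6 = 6.9444 m/s.
a = μg = 0.3 × 9.8 = 2.940 m/s².
Braking distance = v²/(2a) = 6.9444² / (2 × 2.940) = 48.225 / 5.880 = 8.202 m.

Braking distance ≈ 8.2 m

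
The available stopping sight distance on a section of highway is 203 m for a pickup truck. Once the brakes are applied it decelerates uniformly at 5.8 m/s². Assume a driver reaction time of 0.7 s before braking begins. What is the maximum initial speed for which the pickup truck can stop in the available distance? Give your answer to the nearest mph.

Stopping distance: v·t_r + v²/(2a) = 203 with t_r = 0.7 s and a = 5.800 m/s².
So v² + 8.120 v − 2354.80 = 0.
Positive root: v = −a·t_r + √((a·t_r)² + 2a·d) = −4.060 + √(16.484 + 2354.80) = 44.6358 m/s.
44.6358 m/s ÷ 0.44704 = 99.847 mph.

Maximum speed ≈ 100 mph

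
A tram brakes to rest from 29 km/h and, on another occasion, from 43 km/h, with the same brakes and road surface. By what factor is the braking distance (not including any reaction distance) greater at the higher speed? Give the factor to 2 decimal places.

Braking distance d = v²/(2a), so with a fixed, d ∝ v².
Factor = (43/29)² = 1.4828² = 2.1987.

Factor ≈ 2.20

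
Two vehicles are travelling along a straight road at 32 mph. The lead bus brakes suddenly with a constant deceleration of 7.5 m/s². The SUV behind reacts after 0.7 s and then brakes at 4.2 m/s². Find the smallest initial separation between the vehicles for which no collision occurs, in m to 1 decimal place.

32 mph × 0.44704 = 14.3053 m/s.
Leader travels v²/(2a_L) = 204.642 / 15.000 = 13.643 m before stopping.
Follower covers v·t_r = 14.3053 × 0.7 = 10.014 m while reacting, then v²/(2a_F) = 204.642 / 8.400 = 24.362 m while braking, for a total of 10.014 + 24.362 = 34.376 m.
Since a_F ≤ a_L and the follower starts braking later, the follower is never slower than the leader, so the closest approach is when both have stopped.
Minimum gap = 34.376 − 13.643 = 20.733 m.

Minimum gap ≈ 20.7 m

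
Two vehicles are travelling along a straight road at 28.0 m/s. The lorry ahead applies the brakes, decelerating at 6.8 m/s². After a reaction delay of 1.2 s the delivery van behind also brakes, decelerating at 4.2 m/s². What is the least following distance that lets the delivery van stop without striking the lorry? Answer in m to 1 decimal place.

Leader travels v²/(2a_L) = 784.000 / 13.600 = 57.647 m before stopping.
Follower covers v·t_r = 28.0000 × 1.2 = 33.600 m while reacting, then v²/(2a_F) = 784.000 / 8.400 = 93.333 m while braking, for a total of 33.600 + 93.333 = 126.933 m.
Since a_F ≤ a_L and the follower starts braking later, the follower is never slower than the leader, so the closest approach is when both have stopped.
Minimum gap = 126.933 − 57.647 = 69.286 m.

Minimum gap ≈ 69.3 m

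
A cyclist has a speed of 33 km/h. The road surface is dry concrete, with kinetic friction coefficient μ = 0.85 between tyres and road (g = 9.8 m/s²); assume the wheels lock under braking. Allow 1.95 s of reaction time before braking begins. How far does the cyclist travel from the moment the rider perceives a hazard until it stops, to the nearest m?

Total stopping distance ≈ 23 m

33 km/h ÷ 3.6 = 9.1667 m/s.
a = μg = 0.85 × 9.8 = 8.330 m/s².
Reaction distance = v·t_r = 9.1667 × 1.95 = 17.875 m.
Braking distance = v²/(2a) = 9.1667² / (2 × 8.330) = 84.028 / 16.660 = 5.044 m.
Total = 17.875 + 5.044 = 22.919 m.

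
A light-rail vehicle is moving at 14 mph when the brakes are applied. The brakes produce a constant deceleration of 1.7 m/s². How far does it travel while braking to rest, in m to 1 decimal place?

14 mph × 0.44704 = 6.2586 m/s.
Braking distance = v²/(2a) = 6.2586² / (2 × 1.700) = 39.170 / 3.400 = 11.521 m.

Braking distance ≈ 11.5 m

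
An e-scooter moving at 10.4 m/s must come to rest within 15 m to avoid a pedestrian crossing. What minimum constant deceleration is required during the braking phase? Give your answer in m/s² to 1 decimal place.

Required deceleration ≈ 3.6 m/s²

v² = 2a·d ⇒ a = v²/(2d) = 10.4000² / (2 × 15.000) = 108.160 / 30.000 = 3.6053 m/s².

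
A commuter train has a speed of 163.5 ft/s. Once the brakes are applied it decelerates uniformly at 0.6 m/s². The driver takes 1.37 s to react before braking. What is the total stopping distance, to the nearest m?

163.5 ft/s × 0.3048 = 49.8348 m/s.
Reaction distance = v·t_r = 49.8348 × 1.37 = 68.274 m.
Braking distance = v²/(2a) = 49.8348² / (2 × 0.600) = 2483.507 / 1.200 = 2069.589 m.
Total = 68.274 + 2069.589 = 2137.863 m.

Total stopping distance ≈ 2138 m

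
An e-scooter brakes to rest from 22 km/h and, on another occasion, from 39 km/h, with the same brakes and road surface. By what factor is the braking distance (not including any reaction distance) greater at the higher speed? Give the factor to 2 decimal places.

Factor ≈ 3.14

Braking distance d = v²/(2a), so with a fixed, d ∝ v².
Factor = (39/22)² = 1.7727² = 3.1425.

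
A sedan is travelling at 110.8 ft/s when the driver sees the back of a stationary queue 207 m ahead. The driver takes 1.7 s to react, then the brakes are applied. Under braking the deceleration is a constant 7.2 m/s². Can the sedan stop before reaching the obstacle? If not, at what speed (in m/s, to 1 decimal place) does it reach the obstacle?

110.8 ft/s × 0.3048 = 33.7718 m/s.
Reaction distance = 33.7718 × 1.7 = 57.412 m.
Braking distance = v²/(2a) = 1140.534 / 14.400 = 79.204 m.
Total stopping distance = 57.412 + 79.204 = 136.616 m, vs 207 m available — it stops with 207 − 136.616 = 70.384 m to spare.

Yes — it stops about 70.4 m short of the obstacle, so it never reaches it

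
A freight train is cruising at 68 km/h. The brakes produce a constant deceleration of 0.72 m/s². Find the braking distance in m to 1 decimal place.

68 km/h ÷ 3.6 = 18.8889 m/s.
Braking distance = v²/(2a) = 18.8889² / (2 × 0.720) = 356.791 / 1.440 = 247.772 m.

Braking distance ≈ 247.8 m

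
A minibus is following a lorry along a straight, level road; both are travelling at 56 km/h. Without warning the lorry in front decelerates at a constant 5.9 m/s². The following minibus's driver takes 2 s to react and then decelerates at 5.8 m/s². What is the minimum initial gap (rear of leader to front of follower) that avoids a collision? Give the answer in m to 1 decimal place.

Minimum gap ≈ 31.5 m

56 km/h ÷ 3.6 = 15.5556 m/s.
Leader travels v²/(2a_L) = 241.977 / 11.800 = 20.507 m before stopping.
Follower covers v·t_r = 15.5556 × 2 = 31.111 m while reacting, then v²/(2a_F) = 241.977 / 11.600 = 20.860 m while braking, for a total of 31.111 + 20.860 = 51.971 m.
Since a_F ≤ a_L and the follower starts braking later, the follower is never slower than the leader, so the closest approach is when both have stopped.
Minimum gap = 51.971 − 20.507 = 31.464 m.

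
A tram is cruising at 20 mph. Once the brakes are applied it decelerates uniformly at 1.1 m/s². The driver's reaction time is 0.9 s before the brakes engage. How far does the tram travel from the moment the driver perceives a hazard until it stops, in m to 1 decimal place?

20 mph × 0.44704 = 8.9408 m/s.
Reaction distance = v·t_r = 8.9408 × 0.9 = 8.047 m.
Braking distance = v²/(2a) = 8.9408² / (2 × 1.100) = 79.938 / 2.200 = 36.335 m.
Total = 8.047 + 36.335 = 44.382 m.

Total stopping distance ≈ 44.4 m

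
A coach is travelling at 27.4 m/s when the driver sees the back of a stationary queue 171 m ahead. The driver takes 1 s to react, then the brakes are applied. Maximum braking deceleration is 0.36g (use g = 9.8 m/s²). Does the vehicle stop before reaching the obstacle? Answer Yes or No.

a = 0.36 × 9.8 = 3.528 m/s².
Reaction distance = 27.4000 × 1 = 27.400 m.
Braking distance = v²/(2a) = 750.760 / 7.056 = 106.400 m.
Total stopping distance = 27.400 + 106.400 = 133.800 m, vs 171 m available — it stops with 171 − 133.800 = 37.200 m to spare.

Yes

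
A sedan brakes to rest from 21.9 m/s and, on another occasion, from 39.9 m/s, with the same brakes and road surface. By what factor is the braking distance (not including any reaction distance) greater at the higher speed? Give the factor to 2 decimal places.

Factor ≈ 3.32

Braking distance d = v²/(2a), so with a fixed, d ∝ v².
Factor = (39.9/21.9)² = 1.8219² = 3.3193.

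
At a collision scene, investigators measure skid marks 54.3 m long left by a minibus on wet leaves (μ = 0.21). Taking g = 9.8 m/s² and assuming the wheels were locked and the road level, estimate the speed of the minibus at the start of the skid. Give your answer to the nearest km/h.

Deceleration a = μg = 0.21 × 9.8 = 2.058 m/s².
v = √(2a·d) = √(2 × 2.058 × 54.3) = √223.499 = 14.9499 m/s.
= 14.9499 × 3.6 = 53.820 km/h.

Initial speed ≈ 54 km/h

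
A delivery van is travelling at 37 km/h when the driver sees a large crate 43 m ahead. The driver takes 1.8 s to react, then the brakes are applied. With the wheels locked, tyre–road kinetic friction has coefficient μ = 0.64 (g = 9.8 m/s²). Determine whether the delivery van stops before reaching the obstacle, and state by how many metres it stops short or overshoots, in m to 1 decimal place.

Yes — it stops 16.1 m short of the obstacle

37 km/h ÷ 3.6 = 10.2778 m/s.
a = μg = 0.64 × 9.8 = 6.272 m/s².
Reaction distance = 10.2778 × 1.8 = 18.500 m.
Braking distance = v²/(2a) = 105.633 / 12.544 = 8.421 m.
Total stopping distance = 18.500 + 8.421 = 26.921 m, vs 43 m available — it stops with 43 − 26.921 = 16.079 m to spare.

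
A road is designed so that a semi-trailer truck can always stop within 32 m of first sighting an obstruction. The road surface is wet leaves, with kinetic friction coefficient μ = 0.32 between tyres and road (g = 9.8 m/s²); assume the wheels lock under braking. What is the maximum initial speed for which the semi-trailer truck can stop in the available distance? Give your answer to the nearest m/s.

Maximum speed ≈ 14 m/s

a = μg = 0.32 × 9.8 = 3.136 m/s².
v²/(2a) = d ⇒ v = √(2 × 3.136 × 32) = √200.70 = 14.1669 m/s.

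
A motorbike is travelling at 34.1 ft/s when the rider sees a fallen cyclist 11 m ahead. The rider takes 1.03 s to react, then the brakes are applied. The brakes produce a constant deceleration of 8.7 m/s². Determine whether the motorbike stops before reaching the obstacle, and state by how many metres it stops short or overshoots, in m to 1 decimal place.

No — it overshoots by 5.9 m

34.1 ft/s × 0.3048 = 10.3937 m/s.
Reaction distance = 10.3937 × 1.03 = 10.706 m.
Braking distance = v²/(2a) = 108.029 / 17.400 = 6.209 m.
Total stopping distance = 10.706 + 6.209 = 16.915 m, vs 11 m available — it cannot stop in time and overshoots by 16.915 − 11 = 5.915 m.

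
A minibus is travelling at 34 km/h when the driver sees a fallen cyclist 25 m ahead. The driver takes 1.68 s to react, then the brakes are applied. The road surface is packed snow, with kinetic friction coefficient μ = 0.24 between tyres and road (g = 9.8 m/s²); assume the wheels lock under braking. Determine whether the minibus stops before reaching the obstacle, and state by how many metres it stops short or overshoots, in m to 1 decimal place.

No — it overshoots by 9.8 m

34 km/h ÷ 3.6 = 9.4444 m/s.
a = μg = 0.24 × 9.8 = 2.352 m/s².
Reaction distance = 9.4444 × 1.68 = 15.867 m.
Braking distance = v²/(2a) = 89.197 / 4.704 = 18.962 m.
Total stopping distance = 15.867 + 18.962 = 34.829 m, vs 25 m available — it cannot stop in time and overshoots by 34.829 − 25 = 9.829 m.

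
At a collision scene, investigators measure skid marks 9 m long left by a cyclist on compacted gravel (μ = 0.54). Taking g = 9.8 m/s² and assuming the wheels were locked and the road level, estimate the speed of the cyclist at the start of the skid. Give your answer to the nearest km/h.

Deceleration a = μg = 0.54 × 9.8 = 5.292 m/s².
v = √(2a·d) = √(2 × 5.292 × 9) = √95.256 = 9.7599 m/s.
= 9.7599 × 3.6 = 35.136 km/h.

Initial speed ≈ 35 km/h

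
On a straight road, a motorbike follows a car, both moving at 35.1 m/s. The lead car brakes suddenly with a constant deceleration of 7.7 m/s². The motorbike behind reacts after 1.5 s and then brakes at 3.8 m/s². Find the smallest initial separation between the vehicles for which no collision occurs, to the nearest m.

Leader travels v²/(2a_L) = 1232.010 / 15.400 = 80.001 m before stopping.
Follower covers v·t_r = 35.1000 × 1.5 = 52.650 m while reacting, then v²/(2a_F) = 1232.010 / 7.600 = 162.107 m while braking, for a total of 52.650 + 162.107 = 214.757 m.
Since a_F ≤ a_L and the follower starts braking later, the follower is never slower than the leader, so the closest approach is when both have stopped.
Minimum gap = 214.757 − 80.001 = 134.756 m.

Minimum gap ≈ 135 m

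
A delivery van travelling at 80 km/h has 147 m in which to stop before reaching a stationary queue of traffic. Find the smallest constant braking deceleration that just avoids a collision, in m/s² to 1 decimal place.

80 km/h ÷ 3.6 = 22.2222 m/s.
v² = 2a·d ⇒ a = v²/(2d) = 22.2222² / (2 × 147.000) = 493.826 / 294.000 = 1.6797 m/s².

Required deceleration ≈ 1.7 m/s²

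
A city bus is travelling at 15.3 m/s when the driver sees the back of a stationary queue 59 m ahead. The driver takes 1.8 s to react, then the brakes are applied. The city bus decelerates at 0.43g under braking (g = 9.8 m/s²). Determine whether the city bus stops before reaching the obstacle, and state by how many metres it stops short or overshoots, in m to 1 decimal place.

Yes — it stops 3.7 m short of the obstacle

a = 0.43 × 9.8 = 4.214 m/s².
Reaction distance = 15.3000 × 1.8 = 27.540 m.
Braking distance = v²/(2a) = 234.090 / 8.428 = 27.775 m.
Total stopping distance = 27.540 + 27.775 = 55.315 m, vs 59 m available — it stops with 59 − 55.315 = 3.685 m to spare.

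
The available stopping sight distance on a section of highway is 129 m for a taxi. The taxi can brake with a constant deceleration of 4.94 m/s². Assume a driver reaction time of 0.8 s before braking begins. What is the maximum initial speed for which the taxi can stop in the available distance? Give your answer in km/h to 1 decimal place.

Maximum speed ≈ 115.1 km/h

Stopping distance: v·t_r + v²/(2a) = 129 with t_r = 0.8 s and a = 4.940 m/s².
So v² + 7.904 v − 1274.52 = 0.
Positive root: v = −a·t_r + √((a·t_r)² + 2a·d) = −3.952 + √(15.618 + 1274.52) = 31.9665 m/s.
31.9665 m/s × 3.6 = 115.079 km/h.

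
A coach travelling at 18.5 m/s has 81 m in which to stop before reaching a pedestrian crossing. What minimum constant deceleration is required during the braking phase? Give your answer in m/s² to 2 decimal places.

Required deceleration ≈ 2.11 m/s²

v² = 2a·d ⇒ a = v²/(2d) = 18.5000² / (2 × 81.000) = 342.250 / 162.000 = 2.1127 m/s².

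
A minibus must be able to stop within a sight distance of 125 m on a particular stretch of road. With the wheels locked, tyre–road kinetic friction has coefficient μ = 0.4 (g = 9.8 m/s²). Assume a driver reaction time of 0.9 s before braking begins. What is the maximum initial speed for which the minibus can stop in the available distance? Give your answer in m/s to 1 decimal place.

Maximum speed ≈ 28.0 m/s

a = μg = 0.4 × 9.8 = 3.920 m/s².
Stopping distance: v·t_r + v²/(2a) = 125 with t_r = 0.9 s and a = 3.920 m/s².
So v² + 7.056 v − 980.00 = 0.
Positive root: v = −a·t_r + √((a·t_r)² + 2a·d) = −3.528 + √(12.447 + 980.00) = 27.9751 m/s.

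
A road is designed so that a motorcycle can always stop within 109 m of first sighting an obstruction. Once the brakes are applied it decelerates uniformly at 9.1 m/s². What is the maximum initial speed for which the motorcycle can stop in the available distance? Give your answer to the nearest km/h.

Maximum speed ≈ 160 km/h

v²/(2a) = d ⇒ v = √(2 × 9.100 × 109) = √1983.80 = 44.5399 m/s.
44.5399 m/s × 3.6 = 160.344 km/h.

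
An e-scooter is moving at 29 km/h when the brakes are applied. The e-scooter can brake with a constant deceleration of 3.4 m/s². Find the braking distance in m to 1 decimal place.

Braking distance ≈ 9.5 m

29 km/h ÷ 3.6 = 8.0556 m/s.
Braking distance = v²/(2a) = 8.0556² / (2 × 3.400) = 64.893 / 6.800 = 9.543 m.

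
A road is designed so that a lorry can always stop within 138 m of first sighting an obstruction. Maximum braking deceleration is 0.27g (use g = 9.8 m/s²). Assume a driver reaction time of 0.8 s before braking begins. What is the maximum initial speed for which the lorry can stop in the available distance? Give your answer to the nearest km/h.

Maximum speed ≈ 90 km/h

a = 0.27 × 9.8 = 2.646 m/s².
Stopping distance: v·t_r + v²/(2a) = 138 with t_r = 0.8 s and a = 2.646 m/s².
So v² + 4.234 v − 730.30 = 0.
Positive root: v = −a·t_r + √((a·t_r)² + 2a·d) = −2.117 + √(4.482 + 730.30) = 24.9899 m/s.
24.9899 m/s × 3.6 = 89.964 km/h.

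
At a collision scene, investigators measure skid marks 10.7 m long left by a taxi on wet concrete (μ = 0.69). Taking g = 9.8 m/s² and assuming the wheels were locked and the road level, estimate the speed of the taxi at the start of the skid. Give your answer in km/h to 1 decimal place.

Deceleration a = μg = 0.69 × 9.8 = 6.762 m/s².
v = √(2a·d) = √(2 × 6.762 × 10.7) = √144.707 = 12.0294 m/s.
= 12.0294 × 3.6 = 43.306 km/h.

Initial speed ≈ 43.3 km/h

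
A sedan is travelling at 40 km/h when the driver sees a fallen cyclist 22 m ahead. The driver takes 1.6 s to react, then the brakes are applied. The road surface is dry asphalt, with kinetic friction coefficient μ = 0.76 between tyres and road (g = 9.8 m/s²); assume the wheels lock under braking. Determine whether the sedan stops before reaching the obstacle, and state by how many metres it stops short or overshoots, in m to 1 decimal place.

No — it overshoots by 4.1 m

40 km/h ÷ 3.6 = 11.1111 m/s.
a = μg = 0.76 × 9.8 = 7.448 m/s².
Reaction distance = 11.1111 × 1.6 = 17.778 m.
Braking distance = v²/(2a) = 123.457 / 14.896 = 8.288 m.
Total stopping distance = 17.778 + 8.288 = 26.066 m, vs 22 m available — it cannot stop in time and overshoots by 26.066 − 22 = 4.066 m.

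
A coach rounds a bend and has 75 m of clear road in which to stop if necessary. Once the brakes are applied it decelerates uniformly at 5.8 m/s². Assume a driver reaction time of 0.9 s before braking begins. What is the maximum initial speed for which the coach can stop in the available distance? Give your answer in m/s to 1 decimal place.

Stopping distance: v·t_r + v²/(2a) = 75 with t_r = 0.9 s and a = 5.800 m/s².
So v² + 10.440 v − 870.00 = 0.
Positive root: v = −a·t_r + √((a·t_r)² + 2a·d) = −5.220 + √(27.248 + 870.00) = 24.7341 m/s.

Maximum speed ≈ 24.7 m/s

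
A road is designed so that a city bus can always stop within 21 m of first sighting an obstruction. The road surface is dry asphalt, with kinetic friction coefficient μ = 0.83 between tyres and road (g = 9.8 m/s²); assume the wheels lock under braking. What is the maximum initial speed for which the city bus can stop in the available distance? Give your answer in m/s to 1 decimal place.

a = μg = 0.83 × 9.8 = 8.134 m/s².
v²/(2a) = d ⇒ v = √(2 × 8.134 × 21) = √341.63 = 18.4832 m/s.

Maximum speed ≈ 18.5 m/s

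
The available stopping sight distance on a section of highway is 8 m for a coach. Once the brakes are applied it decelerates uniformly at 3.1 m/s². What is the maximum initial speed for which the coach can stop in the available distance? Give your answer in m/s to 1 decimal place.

v²/(2a) = d ⇒ v = √(2 × 3.100 × 8) = √49.60 = 7.0427 m/s.

Maximum speed ≈ 7.0 m/s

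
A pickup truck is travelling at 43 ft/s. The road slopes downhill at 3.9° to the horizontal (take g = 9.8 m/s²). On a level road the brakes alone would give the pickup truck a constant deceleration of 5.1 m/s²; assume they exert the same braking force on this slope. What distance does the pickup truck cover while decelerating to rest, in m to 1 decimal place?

43 ft/s × 0.3048 = 13.1064 m/s.
Gravity along the downhill slope reduces the braking deceleration: a_eff = 5.100 − 9.8·sin 3.9° = 5.100 − 0.667 = 4.433 m/s².
Braking distance = v²/(2a) = 13.1064² / (2 × 4.433) = 171.778 / 8.866 = 19.375 m.

Braking distance ≈ 19.4 m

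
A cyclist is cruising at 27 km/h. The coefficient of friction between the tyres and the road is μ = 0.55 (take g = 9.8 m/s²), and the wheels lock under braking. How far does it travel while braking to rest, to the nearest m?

27 km/h ÷ 3.6 = 7.5000 m/s.
a = μg = 0.55 × 9.8 = 5.390 m/s².
Braking distance = v²/(2a) = 7.5000² / (2 × 5.390) = 56.250 / 10.780 = 5.218 m.

Braking distance ≈ 5 m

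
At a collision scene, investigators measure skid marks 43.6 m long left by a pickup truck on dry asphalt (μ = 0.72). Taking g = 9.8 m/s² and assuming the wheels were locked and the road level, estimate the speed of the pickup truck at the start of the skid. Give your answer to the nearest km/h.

Initial speed ≈ 89 km/h

Deceleration a = μg = 0.72 × 9.8 = 7.056 m/s².
v = √(2a·d) = √(2 × 7.056 × 43.6) = √615.283 = 24.8049 m/s.
= 24.8049 × 3.6 = 89.298 km/h.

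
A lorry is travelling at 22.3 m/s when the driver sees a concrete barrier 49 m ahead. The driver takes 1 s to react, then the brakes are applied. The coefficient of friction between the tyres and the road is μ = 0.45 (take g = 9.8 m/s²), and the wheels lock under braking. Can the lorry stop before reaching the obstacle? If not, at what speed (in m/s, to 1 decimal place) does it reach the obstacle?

a = μg = 0.45 × 9.8 = 4.410 m/s².
Reaction distance = 22.3000 × 1 = 22.300 m.
Braking distance needed to stop: v²/(2a) = 497.290 / 8.820 = 56.382 m, so total needed = 22.300 + 56.382 = 78.682 m > 49 m — it cannot stop.
Distance remaining when braking begins: 49 − 22.300 = 26.700 m.
v² = v₀² − 2a·d = 497.290 − 2 × 4.410 × 26.700 = 261.796 m²/s².
v = √261.796 = 16.180 m/s.

No — it strikes the obstacle at 16.2 m/s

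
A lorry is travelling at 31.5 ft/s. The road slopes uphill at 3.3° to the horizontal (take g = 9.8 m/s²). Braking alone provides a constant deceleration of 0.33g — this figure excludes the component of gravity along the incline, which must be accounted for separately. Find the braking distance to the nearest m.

31.5 ft/s × 0.3048 = 9.6012 m/s.
a = 0.33 × 9.8 = 3.234 m/s².
Gravity along the uphill slope adds to the braking deceleration: a_eff = 3.234 + 9.8·sin 3.3° = 3.234 + 0.564 = 3.798 m/s².
Braking distance = v²/(2a) = 9.6012² / (2 × 3.798) = 92.183 / 7.596 = 12.136 m.

Braking distance ≈ 12 m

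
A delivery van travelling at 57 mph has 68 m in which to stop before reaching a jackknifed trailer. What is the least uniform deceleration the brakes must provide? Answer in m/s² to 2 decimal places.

Required deceleration ≈ 4.77 m/s²

57 mph × 0.44704 = 25.4813 m/s.
v² = 2a·d ⇒ a = v²/(2d) = 25.4813² / (2 × 68.000) = 649.297 / 136.000 = 4.7742 m/s².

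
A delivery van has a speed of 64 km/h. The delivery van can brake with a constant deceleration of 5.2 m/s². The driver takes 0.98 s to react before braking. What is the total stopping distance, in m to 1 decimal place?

Total stopping distance ≈ 47.8 m

64 km/h ÷ 3.6 = 17.7778 m/s.
Reaction distance = v·t_r = 17.7778 × 0.98 = 17.422 m.
Braking distance = v²/(2a) = 17.7778² / (2 × 5.200) = 316.050 / 10.400 = 30.389 m.
Total = 17.422 + 30.389 = 47.811 m.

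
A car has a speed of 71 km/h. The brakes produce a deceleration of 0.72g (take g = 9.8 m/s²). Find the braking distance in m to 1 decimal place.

Braking distance ≈ 27.6 m

71 km/h ÷ 3.6 = 19.7222 m/s.
a = 0.72 × 9.8 = 7.056 m/s².
Braking distance = v²/(2a) = 19.7222² / (2 × 7.056) = 388.965 / 14.112 = 27.563 m.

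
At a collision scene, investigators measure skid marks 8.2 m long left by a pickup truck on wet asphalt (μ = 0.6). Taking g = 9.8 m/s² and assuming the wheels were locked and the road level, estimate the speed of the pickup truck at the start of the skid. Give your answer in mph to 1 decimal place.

Deceleration a = μg = 0.6 × 9.8 = 5.880 m/s².
v = √(2a·d) = √(2 × 5.880 × 8.2) = √96.432 = 9.8200 m/s.
= 9.8200 ÷ 0.44704 = 21.967 mph.

Initial speed ≈ 22.0 mph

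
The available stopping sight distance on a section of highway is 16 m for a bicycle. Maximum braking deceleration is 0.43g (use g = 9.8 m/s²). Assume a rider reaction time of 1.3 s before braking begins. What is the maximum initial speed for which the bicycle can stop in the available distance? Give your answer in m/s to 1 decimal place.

a = 0.43 × 9.8 = 4.214 m/s².
Stopping distance: v·t_r + v²/(2a) = 16 with t_r = 1.3 s and a = 4.214 m/s².
So v² + 10.956 v − 134.85 = 0.
Positive root: v = −a·t_r + √((a·t_r)² + 2a·d) = −5.478 + √(30.008 + 134.85) = 7.3617 m/s.

Maximum speed ≈ 7.4 m/s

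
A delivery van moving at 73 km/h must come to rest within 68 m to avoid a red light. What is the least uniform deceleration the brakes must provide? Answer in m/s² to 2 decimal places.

Required deceleration ≈ 3.02 m/s²

73 km/h ÷ 3.6 = 20.2778 m/s.
v² = 2a·d ⇒ a = v²/(2d) = 20.2778² / (2 × 68.000) = 411.189 / 136.000 = 3.0234 m/s².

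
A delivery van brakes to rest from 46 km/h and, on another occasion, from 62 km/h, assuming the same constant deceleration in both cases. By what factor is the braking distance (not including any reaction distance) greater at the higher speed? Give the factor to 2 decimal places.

Factor ≈ 1.82

Braking distance d = v²/(2a), so with a fixed, d ∝ v².
Factor = (62/46)² = 1.3478² = 1.8166.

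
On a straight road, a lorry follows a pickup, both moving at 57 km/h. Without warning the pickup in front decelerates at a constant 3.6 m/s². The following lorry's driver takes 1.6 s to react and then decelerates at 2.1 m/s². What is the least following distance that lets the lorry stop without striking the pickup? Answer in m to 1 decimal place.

57 km/h ÷ 3.6 = 15.8333 m/s.
Leader travels v²/(2a_L) = 250.693 / 7.200 = 34.818 m before stopping.
Follower covers v·t_r = 15.8333 × 1.6 = 25.333 m while reacting, then v²/(2a_F) = 250.693 / 4.200 = 59.689 m while braking, for a total of 25.333 + 59.689 = 85.022 m.
Since a_F ≤ a_L and the follower starts braking later, the follower is never slower than the leader, so the closest approach is when both have stopped.
Minimum gap = 85.022 − 34.818 = 50.204 m.

Minimum gap ≈ 50.2 m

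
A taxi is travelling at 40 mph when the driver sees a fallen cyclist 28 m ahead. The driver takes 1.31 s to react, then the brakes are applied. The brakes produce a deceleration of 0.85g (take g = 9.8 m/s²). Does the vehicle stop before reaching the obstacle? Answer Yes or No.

No

40 mph × 0.44704 = 17.8816 m/s.
a = 0.85 × 9.8 = 8.330 m/s².
Reaction distance = 17.8816 × 1.31 = 23.425 m.
Braking distance = v²/(2a) = 319.752 / 16.660 = 19.193 m.
Total stopping distance = 23.425 + 19.193 = 42.618 m, vs 28 m available — it cannot stop in time and overshoots by 42.618 − 28 = 14.618 m.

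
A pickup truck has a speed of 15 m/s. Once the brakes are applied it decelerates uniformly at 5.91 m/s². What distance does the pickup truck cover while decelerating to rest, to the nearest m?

Braking distance ≈ 19 m

Braking distance = v²/(2a) = 15.0000² / (2 × 5.910) = 225.000 / 11.820 = 19.036 m.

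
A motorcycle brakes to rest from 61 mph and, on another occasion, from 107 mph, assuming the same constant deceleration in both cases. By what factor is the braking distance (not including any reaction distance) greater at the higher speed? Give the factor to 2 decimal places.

Braking distance d = v²/(2a), so with a fixed, d ∝ v².
Factor = (107/61)² = 1.7541² = 3.0769.

Factor ≈ 3.08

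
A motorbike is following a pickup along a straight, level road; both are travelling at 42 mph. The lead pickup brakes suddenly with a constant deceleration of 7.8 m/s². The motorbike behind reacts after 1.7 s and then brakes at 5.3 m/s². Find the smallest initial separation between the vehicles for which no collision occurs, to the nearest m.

Minimum gap ≈ 43 m

42 mph × 0.44704 = 18.7757 m/s.
Leader travels v²/(2a_L) = 352.527 / 15.600 = 22.598 m before stopping.
Follower covers v·t_r = 18.7757 × 1.7 = 31.919 m while reacting, then v²/(2a_F) = 352.527 / 10.600 = 33.257 m while braking, for a total of 31.919 + 33.257 = 65.176 m.
Since a_F ≤ a_L and the follower starts braking later, the follower is never slower than the leader, so the closest approach is when both have stopped.
Minimum gap = 65.176 − 22.598 = 42.578 m.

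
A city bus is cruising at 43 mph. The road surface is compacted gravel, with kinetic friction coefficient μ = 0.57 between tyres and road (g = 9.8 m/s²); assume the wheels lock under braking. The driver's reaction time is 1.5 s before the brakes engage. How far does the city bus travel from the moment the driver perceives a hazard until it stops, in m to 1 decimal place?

43 mph × 0.44704 = 19.2227 m/s.
a = μg = 0.57 × 9.8 = 5.586 m/s².
Reaction distance = v·t_r = 19.2227 × 1.5 = 28.834 m.
Braking distance = v²/(2a) = 19.2227² / (2 × 5.586) = 369.512 / 11.172 = 33.075 m.
Total = 28.834 + 33.075 = 61.909 m.

Total stopping distance ≈ 61.9 m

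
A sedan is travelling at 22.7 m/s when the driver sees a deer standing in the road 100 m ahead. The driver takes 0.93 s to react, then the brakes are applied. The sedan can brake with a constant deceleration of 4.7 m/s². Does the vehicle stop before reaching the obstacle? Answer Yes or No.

Reaction distance = 22.7000 × 0.93 = 21.111 m.
Braking distance = v²/(2a) = 515.290 / 9.400 = 54.818 m.
Total stopping distance = 21.111 + 54.818 = 75.929 m, vs 100 m available — it stops with 100 − 75.929 = 24.071 m to spare.

Yes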